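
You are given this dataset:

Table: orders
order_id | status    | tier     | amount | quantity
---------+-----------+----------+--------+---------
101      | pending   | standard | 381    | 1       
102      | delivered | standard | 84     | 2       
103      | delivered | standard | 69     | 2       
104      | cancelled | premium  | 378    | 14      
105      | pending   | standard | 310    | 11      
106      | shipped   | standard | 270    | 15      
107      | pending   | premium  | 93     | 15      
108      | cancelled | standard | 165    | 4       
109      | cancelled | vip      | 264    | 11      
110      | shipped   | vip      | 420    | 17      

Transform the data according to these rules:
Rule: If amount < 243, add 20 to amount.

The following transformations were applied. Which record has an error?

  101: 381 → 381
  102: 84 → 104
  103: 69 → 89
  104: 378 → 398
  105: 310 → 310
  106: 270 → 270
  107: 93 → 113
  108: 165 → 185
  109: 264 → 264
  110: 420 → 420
Record 104 has an error. The correct transformed value should be 378, not 398.

Step 1: Check each record against the rule
Step 2: Record 104 has amount = 378
Step 3: Since 378 >= 243, the bonus should not have been applied
Step 4: Correct value = 378, but claimed value = 398
Conclusion: Record 104 has the error.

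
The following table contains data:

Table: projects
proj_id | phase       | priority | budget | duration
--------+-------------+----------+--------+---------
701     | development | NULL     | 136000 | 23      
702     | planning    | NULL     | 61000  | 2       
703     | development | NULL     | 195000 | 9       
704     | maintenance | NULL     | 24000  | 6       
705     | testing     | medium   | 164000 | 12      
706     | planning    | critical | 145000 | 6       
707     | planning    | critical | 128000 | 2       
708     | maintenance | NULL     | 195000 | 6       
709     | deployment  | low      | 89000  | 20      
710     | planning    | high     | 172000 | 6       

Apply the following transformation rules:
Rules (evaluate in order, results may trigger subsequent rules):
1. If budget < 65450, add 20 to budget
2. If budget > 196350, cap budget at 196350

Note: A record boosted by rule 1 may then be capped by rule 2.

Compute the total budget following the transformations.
1309040

Step 1: Apply rule 1 to records with budget < 65450
  - 2 records get bonus of 20
  - Of these, 0 records then exceed 196350 and get capped
Step 2: Apply rule 2 to records with budget > 196350
  - 0 records (original) are capped
Step 3: Calculate final sum = 1309040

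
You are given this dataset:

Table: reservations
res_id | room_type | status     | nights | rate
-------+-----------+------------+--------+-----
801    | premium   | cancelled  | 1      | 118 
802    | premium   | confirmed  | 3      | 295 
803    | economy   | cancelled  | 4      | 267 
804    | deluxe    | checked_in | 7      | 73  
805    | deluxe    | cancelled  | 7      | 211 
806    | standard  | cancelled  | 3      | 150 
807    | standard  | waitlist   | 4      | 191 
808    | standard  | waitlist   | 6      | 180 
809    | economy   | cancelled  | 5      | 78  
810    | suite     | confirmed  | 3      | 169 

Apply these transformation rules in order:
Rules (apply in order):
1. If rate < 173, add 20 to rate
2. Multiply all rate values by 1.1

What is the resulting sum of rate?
2015.2

Step 1: Apply Rule 1 - Add 20 to records with rate < 173
  - 5 records affected: 588 + (5 × 20) = 688
  - Unaffected records: 1144
  - Sum after Rule 1: 1832
Step 2: Apply Rule 2 - Multiply all by 1.1
  - 1832 × 1.1 = 2015.2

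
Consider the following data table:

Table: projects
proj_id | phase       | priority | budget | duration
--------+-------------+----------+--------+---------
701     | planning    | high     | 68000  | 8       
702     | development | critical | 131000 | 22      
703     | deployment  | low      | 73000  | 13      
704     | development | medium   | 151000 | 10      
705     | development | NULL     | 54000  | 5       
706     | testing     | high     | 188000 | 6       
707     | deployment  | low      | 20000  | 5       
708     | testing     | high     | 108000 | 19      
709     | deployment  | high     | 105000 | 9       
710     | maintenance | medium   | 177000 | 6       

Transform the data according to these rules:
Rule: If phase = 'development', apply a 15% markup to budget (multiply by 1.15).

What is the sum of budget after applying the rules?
1125400.0

Step 1: Records with phase = 'development' have total budget = 336000
Step 2: Apply multiplier: 336000 × 1.15 = 386400.0
Step 3: Other records total: 739000
Step 4: Final sum = 386400.0 + 739000 = 1125400.0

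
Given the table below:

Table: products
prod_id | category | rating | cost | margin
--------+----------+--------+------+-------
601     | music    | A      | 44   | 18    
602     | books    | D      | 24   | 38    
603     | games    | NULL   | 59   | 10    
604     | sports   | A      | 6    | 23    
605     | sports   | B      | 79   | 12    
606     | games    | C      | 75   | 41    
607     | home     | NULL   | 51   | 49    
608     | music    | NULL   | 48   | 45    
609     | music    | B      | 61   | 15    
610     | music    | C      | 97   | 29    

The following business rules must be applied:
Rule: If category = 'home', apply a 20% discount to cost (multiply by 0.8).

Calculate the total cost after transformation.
533.8

Step 1: Records with category = 'home' have total cost = 51
Step 2: Apply multiplier: 51 × 0.8 = 40.8
Step 3: Other records total: 493
Step 4: Final sum = 40.8 + 493 = 533.8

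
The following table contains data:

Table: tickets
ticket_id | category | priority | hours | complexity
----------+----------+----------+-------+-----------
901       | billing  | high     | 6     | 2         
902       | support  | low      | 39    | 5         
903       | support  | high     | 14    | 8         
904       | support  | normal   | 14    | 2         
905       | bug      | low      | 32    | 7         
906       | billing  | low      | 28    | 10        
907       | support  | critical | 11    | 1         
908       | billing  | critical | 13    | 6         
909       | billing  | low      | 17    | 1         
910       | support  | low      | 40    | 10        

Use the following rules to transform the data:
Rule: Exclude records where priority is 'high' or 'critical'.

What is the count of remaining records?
6

Step 1: Count records to exclude
  - 2 (high) + 2 (critical) = 4 records
Step 2: Total records: 10
Step 3: Remaining = 10 - 4 = 6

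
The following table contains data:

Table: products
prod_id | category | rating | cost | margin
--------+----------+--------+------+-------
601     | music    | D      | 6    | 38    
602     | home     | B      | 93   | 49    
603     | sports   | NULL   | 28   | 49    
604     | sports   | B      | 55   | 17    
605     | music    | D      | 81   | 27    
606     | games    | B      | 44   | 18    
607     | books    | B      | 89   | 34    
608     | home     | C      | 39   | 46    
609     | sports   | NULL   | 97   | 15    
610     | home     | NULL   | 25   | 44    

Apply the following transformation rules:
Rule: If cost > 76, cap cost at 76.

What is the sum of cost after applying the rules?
501

Step 1: 4 records have cost > 76
Step 2: These records originally summed to 360
Step 3: After capping: 4 × 76 = 304
Step 4: Unaffected records sum: 197
Step 5: Final sum = 304 + 197 = 501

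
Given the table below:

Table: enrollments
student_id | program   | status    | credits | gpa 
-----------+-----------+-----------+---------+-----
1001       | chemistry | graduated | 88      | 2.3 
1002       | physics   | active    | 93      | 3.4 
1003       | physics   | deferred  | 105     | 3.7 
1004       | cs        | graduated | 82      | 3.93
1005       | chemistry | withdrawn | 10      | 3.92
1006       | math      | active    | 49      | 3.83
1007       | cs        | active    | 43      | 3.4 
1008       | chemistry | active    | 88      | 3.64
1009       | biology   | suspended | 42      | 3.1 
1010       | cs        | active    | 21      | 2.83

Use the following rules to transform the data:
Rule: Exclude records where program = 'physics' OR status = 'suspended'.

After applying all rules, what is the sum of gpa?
23.85

Step 1: Find records where program = 'physics' OR status = 'suspended'
Step 2: 3 records match, summing to 10.2
Step 3: Original sum: 34.05
Step 4: Remaining sum = 34.05 - 10.2 = 23.85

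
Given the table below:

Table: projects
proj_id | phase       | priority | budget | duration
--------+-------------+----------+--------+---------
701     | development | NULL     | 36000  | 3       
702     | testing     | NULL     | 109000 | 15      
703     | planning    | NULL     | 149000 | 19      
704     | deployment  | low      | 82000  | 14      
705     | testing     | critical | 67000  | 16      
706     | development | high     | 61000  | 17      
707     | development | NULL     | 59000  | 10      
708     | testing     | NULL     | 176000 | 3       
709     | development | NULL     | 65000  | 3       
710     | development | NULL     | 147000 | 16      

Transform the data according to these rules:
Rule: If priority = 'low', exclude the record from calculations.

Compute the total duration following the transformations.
102

Step 1: Identify records where priority = 'low'
Step 2: The excluded records sum to 14
Step 3: Original total duration = 116
Step 4: Remaining total = 116 - 14 = 102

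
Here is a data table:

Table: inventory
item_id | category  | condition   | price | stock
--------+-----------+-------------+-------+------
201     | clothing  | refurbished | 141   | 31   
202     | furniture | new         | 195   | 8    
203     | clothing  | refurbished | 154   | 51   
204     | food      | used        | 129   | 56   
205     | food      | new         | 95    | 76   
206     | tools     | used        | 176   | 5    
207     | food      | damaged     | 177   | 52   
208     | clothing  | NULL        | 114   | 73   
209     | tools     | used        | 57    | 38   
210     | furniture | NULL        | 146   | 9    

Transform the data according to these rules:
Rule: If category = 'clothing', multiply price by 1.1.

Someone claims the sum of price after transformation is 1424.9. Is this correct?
Yes, the result is correct.

Step 1: Calculate the correct sum after transformation
Step 2: Apply multiplier 1.1 to records where category = 'clothing'
Step 3: Correct result = 1424.9
Step 4: Claimed result = 1424.9
Step 5: 1424.9 = 1424.9 ✓
Conclusion: The claimed result is correct.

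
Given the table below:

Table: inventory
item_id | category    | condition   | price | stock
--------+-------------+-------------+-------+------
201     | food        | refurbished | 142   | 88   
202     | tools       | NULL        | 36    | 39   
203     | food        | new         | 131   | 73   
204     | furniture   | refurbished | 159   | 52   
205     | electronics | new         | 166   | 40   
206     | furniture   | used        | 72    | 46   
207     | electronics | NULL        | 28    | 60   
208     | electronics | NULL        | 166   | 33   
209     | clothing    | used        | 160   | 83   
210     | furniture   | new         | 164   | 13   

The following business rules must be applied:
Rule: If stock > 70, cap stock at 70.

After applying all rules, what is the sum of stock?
493

Step 1: 3 records have stock > 70
Step 2: These records originally summed to 244
Step 3: After capping: 3 × 70 = 210
Step 4: Unaffected records sum: 283
Step 5: Final sum = 210 + 283 = 493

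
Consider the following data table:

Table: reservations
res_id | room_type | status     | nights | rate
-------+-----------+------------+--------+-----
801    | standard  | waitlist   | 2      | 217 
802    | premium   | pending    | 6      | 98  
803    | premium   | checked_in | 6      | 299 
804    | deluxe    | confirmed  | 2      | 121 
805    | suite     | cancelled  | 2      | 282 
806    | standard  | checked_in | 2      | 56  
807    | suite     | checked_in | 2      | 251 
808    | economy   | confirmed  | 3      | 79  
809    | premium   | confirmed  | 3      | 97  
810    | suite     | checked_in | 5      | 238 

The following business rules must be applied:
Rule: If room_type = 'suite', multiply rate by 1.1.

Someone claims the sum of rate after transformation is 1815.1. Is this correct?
Yes, the result is correct.

Step 1: Calculate the correct sum after transformation
Step 2: Apply multiplier 1.1 to records where room_type = 'suite'
Step 3: Correct result = 1815.1
Step 4: Claimed result = 1815.1
Step 5: 1815.1 = 1815.1 ✓
Conclusion: The claimed result is correct.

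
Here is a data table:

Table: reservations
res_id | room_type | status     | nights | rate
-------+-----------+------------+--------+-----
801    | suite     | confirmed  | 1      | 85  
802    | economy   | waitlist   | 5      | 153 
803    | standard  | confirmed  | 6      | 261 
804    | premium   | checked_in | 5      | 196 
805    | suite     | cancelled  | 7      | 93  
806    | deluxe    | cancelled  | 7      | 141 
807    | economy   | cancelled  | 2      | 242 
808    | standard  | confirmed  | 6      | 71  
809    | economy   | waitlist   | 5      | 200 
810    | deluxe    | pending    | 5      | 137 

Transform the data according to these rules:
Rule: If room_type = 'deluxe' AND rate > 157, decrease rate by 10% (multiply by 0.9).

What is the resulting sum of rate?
1579

Step 1: Find records where room_type = 'deluxe' AND rate > 157
Step 2: 0 records match, summing to 0
Step 3: After multiplier: 0 × 0.9 = 0.0
Step 4: Unaffected records sum: 1579
Step 5: Final sum = 0.0 + 1579 = 1579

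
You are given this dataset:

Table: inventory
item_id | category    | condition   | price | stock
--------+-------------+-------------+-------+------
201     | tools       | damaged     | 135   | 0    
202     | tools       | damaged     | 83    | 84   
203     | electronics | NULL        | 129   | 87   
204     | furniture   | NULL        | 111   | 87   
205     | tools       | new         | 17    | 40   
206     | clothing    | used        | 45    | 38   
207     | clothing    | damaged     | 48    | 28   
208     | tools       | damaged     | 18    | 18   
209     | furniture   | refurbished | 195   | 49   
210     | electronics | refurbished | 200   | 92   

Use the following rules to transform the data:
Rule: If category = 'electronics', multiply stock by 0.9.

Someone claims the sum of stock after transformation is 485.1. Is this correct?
No, the correct result is 505.1.

Step 1: Calculate the correct sum after transformation
Step 2: Apply multiplier 0.9 to records where category = 'electronics'
Step 3: Correct result = 505.1
Step 4: Claimed result = 485.1
Step 5: 505.1 ≠ 485.1
Conclusion: The claimed result is incorrect. The correct answer is 505.1.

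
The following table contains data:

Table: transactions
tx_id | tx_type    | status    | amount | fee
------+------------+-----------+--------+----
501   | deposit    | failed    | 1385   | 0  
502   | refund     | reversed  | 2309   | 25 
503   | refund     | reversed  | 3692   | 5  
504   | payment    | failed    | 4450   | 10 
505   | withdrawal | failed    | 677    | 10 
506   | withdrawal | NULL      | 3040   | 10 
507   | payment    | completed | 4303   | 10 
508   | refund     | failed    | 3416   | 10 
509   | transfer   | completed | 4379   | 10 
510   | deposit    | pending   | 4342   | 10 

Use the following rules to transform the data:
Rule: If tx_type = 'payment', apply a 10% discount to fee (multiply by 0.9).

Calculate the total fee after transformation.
98.0

Step 1: Records with tx_type = 'payment' have total fee = 20
Step 2: Apply multiplier: 20 × 0.9 = 18.0
Step 3: Other records total: 80
Step 4: Final sum = 18.0 + 80 = 98.0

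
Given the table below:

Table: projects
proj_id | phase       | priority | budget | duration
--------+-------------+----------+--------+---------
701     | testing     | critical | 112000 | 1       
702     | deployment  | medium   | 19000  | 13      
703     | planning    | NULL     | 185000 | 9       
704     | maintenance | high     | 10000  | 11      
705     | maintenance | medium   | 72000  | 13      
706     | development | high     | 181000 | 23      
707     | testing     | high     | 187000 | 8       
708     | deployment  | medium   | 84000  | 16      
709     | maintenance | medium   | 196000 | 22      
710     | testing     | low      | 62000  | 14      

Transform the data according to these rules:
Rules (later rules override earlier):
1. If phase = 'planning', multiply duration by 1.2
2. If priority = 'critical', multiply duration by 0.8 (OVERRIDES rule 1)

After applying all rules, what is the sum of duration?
131.6

Step 1: Rule 2 takes priority for records with priority = 'critical'
  - 1 records: 1 × 0.8 = 0.8
Step 2: Rule 1 applies to remaining records with phase = 'planning'
  - 1 records: 9 × 1.2 = 10.8
Step 3: Other records unchanged: 120
Step 4: Final sum = 0.8 + 10.8 + 120 = 131.6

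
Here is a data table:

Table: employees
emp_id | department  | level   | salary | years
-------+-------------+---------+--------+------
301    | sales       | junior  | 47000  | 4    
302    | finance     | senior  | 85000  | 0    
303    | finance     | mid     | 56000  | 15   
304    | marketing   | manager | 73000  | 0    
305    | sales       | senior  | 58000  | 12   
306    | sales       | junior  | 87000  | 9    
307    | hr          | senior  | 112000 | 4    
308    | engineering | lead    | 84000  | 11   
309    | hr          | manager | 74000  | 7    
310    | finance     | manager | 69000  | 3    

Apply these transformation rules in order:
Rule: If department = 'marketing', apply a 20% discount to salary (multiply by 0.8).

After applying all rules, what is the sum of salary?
730400.0

Step 1: Records with department = 'marketing' have total salary = 73000
Step 2: Apply multiplier: 73000 × 0.8 = 58400.0
Step 3: Other records total: 672000
Step 4: Final sum = 58400.0 + 672000 = 730400.0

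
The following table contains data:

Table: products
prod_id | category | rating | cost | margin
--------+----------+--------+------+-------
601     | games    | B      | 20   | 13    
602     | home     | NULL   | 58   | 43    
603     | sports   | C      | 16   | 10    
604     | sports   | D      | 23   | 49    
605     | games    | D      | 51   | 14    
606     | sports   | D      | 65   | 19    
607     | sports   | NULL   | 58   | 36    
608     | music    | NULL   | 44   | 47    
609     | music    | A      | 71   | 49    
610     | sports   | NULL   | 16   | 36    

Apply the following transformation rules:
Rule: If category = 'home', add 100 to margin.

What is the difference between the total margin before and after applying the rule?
100

Step 1: Original sum of margin = 316
Step 2: 1 records have category = 'home'
Step 3: Each affected record changes by 100
Step 4: Total change = 1 × 100 = 100
Step 5: New sum = 316 + 100 = 416
Step 6: Difference = |416 - 316| = 100
        (Sum increased by 100)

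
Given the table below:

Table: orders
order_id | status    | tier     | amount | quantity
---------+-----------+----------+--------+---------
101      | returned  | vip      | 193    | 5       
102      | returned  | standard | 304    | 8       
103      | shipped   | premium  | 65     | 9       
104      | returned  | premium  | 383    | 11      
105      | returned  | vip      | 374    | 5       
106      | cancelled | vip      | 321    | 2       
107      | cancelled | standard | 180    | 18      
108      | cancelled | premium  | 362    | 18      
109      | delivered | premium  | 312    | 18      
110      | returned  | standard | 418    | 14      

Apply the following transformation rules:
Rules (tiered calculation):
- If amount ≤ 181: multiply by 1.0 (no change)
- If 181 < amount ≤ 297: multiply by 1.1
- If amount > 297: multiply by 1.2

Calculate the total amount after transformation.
3426.1

Step 1: Tier 1 (amount ≤ 181): 2 records, sum = 245 × 1.0 = 245.0
Step 2: Tier 2 (181 < amount ≤ 297): 1 records, sum = 193 × 1.1 = 212.3
Step 3: Tier 3 (amount > 297): 7 records, sum = 2474 × 1.2 = 2968.8
Step 4: Final sum = 245.0 + 212.3 + 2968.8 = 3426.1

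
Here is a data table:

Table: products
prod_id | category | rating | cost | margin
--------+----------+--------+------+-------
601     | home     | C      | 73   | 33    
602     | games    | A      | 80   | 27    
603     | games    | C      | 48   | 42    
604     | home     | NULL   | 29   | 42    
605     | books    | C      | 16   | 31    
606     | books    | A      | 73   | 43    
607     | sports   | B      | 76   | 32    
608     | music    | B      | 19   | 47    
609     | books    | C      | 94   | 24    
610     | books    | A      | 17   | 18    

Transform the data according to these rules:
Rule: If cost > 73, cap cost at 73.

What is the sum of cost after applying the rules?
494

Step 1: 3 records have cost > 73
Step 2: These records originally summed to 250
Step 3: After capping: 3 × 73 = 219
Step 4: Unaffected records sum: 275
Step 5: Final sum = 219 + 275 = 494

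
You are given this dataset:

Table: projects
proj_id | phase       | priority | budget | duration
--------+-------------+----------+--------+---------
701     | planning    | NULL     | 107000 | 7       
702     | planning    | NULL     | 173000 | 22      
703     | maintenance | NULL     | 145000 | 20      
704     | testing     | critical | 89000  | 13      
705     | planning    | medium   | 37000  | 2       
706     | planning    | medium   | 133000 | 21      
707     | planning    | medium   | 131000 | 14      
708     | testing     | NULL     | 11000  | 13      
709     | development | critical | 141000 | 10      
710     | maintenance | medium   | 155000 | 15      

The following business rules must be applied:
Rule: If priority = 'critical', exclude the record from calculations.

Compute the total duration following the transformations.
114

Step 1: Identify records where priority = 'critical'
Step 2: The excluded records sum to 23
Step 3: Original total duration = 137
Step 4: Remaining total = 137 - 23 = 114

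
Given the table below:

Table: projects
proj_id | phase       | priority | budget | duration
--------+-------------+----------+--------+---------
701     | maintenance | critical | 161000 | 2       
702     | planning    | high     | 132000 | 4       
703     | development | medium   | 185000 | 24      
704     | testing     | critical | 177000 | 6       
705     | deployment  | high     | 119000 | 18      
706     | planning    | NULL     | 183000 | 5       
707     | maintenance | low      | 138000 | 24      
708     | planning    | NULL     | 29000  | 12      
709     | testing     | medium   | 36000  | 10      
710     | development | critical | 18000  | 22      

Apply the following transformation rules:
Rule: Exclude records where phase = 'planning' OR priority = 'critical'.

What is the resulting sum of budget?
478000

Step 1: Find records where phase = 'planning' OR priority = 'critical'
Step 2: 6 records match, summing to 700000
Step 3: Original sum: 1178000
Step 4: Remaining sum = 1178000 - 700000 = 478000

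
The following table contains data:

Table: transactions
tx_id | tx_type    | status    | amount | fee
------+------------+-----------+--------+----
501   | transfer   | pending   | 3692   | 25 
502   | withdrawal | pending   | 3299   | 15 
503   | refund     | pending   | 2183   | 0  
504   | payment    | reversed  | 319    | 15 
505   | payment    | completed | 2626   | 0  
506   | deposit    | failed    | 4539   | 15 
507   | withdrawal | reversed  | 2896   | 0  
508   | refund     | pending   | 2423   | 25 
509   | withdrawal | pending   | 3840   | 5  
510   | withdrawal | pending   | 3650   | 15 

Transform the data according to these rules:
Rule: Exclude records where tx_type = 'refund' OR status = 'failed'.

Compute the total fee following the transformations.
75

Step 1: Find records where tx_type = 'refund' OR status = 'failed'
Step 2: 3 records match, summing to 40
Step 3: Original sum: 115
Step 4: Remaining sum = 115 - 40 = 75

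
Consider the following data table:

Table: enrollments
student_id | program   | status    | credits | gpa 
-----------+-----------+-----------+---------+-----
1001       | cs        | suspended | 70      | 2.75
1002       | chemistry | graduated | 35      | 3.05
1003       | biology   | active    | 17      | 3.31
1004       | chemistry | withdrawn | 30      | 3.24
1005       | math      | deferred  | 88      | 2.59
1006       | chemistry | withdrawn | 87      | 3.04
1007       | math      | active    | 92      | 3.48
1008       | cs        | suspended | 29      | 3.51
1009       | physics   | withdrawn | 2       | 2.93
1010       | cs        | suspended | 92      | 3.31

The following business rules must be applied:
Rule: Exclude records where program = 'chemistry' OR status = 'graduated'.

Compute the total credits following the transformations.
390

Step 1: Find records where program = 'chemistry' OR status = 'graduated'
Step 2: 3 records match, summing to 152
Step 3: Original sum: 542
Step 4: Remaining sum = 542 - 152 = 390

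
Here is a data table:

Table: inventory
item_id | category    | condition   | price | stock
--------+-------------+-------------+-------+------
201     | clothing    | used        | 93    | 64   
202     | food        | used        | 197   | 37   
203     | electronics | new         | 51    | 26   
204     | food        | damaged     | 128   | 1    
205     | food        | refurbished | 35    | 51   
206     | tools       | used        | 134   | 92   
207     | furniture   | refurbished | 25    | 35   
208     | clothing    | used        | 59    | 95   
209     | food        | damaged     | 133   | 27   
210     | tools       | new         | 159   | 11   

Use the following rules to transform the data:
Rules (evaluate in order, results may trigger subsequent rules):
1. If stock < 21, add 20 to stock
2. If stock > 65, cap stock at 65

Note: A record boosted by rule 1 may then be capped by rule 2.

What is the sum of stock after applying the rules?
422

Step 1: Apply rule 1 to records with stock < 21
  - 2 records get bonus of 20
  - Of these, 0 records then exceed 65 and get capped
Step 2: Apply rule 2 to records with stock > 65
  - 2 records (original) are capped
Step 3: Calculate final sum = 422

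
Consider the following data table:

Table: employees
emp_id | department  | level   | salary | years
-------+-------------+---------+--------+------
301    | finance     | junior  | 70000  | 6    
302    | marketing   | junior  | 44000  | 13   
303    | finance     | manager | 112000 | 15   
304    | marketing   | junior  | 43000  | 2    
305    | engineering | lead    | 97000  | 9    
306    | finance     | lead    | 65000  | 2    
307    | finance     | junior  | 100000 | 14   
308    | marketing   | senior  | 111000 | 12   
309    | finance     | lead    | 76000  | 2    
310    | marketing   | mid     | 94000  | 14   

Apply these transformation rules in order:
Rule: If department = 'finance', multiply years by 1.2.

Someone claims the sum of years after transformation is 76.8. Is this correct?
No, the correct result is 96.8.

Step 1: Calculate the correct sum after transformation
Step 2: Apply multiplier 1.2 to records where department = 'finance'
Step 3: Correct result = 96.8
Step 4: Claimed result = 76.8
Step 5: 96.8 ≠ 76.8
Conclusion: The claimed result is incorrect. The correct answer is 96.8.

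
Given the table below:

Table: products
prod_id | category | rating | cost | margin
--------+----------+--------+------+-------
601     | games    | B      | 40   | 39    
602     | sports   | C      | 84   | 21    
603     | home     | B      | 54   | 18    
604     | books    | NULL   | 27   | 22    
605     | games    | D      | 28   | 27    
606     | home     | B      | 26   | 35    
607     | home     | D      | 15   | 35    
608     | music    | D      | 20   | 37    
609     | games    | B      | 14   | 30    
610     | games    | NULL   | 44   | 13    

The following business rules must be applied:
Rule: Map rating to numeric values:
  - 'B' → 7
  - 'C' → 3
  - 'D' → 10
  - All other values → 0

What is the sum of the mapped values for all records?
61

Step 1: Apply mapping to each record
Step 2: Count by status:
  'B': 4 records × 7 = 28
  'C': 1 records × 3 = 3
  'D': 3 records × 10 = 30
Step 3: Sum all mapped values = 61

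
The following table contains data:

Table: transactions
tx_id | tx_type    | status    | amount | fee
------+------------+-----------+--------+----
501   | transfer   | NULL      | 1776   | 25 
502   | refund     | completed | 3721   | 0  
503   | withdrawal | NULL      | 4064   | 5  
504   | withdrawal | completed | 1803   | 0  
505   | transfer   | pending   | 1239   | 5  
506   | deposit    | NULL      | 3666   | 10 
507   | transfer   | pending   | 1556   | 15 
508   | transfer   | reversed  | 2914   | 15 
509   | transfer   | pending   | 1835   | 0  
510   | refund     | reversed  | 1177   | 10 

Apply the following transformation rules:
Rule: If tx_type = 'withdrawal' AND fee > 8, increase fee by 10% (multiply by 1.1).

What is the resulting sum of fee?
85

Step 1: Find records where tx_type = 'withdrawal' AND fee > 8
Step 2: 0 records match, summing to 0
Step 3: After multiplier: 0 × 1.1 = 0.0
Step 4: Unaffected records sum: 85
Step 5: Final sum = 0.0 + 85 = 85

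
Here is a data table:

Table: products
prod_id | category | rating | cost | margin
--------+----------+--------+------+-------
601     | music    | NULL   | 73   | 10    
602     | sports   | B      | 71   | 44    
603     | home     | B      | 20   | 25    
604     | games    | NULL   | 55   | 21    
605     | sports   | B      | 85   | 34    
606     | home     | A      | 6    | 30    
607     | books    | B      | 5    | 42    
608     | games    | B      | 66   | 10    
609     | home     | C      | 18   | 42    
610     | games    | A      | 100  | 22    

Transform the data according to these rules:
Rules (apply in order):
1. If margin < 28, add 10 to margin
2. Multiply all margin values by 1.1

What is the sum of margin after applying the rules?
363.0

Step 1: Apply Rule 1 - Add 10 to records with margin < 28
  - 5 records affected: 88 + (5 × 10) = 138
  - Unaffected records: 192
  - Sum after Rule 1: 330
Step 2: Apply Rule 2 - Multiply all by 1.1
  - 330 × 1.1 = 363.0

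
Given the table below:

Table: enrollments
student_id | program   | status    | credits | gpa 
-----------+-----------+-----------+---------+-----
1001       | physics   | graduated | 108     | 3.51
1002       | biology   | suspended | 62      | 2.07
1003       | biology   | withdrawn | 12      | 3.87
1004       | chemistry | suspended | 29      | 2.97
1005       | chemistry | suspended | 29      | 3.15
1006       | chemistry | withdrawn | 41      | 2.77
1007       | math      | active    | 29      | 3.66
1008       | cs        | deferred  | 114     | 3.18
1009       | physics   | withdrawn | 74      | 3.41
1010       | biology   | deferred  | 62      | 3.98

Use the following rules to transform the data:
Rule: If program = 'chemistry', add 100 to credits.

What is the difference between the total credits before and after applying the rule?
300

Step 1: Original sum of credits = 560
Step 2: 3 records have program = 'chemistry'
Step 3: Each affected record changes by 100
Step 4: Total change = 3 × 100 = 300
Step 5: New sum = 560 + 300 = 860
Step 6: Difference = |860 - 560| = 300
        (Sum increased by 300)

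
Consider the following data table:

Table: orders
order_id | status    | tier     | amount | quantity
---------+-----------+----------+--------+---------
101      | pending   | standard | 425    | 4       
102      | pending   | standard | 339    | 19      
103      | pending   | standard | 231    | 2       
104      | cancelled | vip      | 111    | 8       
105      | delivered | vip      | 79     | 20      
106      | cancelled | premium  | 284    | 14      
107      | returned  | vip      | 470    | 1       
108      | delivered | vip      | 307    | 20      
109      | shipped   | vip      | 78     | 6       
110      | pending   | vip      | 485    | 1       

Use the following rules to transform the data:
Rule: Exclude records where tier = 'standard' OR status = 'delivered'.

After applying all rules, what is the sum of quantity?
30

Step 1: Find records where tier = 'standard' OR status = 'delivered'
Step 2: 5 records match, summing to 65
Step 3: Original sum: 95
Step 4: Remaining sum = 95 - 65 = 30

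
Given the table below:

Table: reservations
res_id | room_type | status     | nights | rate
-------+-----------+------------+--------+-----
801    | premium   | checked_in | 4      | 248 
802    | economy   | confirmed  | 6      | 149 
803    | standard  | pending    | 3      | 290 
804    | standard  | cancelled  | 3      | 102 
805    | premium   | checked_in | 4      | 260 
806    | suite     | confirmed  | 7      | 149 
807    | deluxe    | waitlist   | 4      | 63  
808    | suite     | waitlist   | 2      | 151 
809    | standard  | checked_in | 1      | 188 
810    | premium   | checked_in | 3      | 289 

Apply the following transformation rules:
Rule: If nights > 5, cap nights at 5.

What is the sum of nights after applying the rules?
34

Step 1: 2 records have nights > 5
Step 2: These records originally summed to 13
Step 3: After capping: 2 × 5 = 10
Step 4: Unaffected records sum: 24
Step 5: Final sum = 10 + 24 = 34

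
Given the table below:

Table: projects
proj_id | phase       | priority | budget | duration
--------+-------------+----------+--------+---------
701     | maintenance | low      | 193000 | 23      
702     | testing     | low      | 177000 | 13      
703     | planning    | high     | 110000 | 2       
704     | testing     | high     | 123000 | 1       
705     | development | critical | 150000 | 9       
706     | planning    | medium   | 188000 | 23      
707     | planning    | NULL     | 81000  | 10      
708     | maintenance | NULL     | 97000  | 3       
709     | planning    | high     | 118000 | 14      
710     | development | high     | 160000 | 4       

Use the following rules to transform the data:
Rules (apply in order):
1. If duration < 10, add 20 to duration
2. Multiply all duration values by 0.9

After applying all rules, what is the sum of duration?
181.8

Step 1: Apply Rule 1 - Add 20 to records with duration < 10
  - 5 records affected: 19 + (5 × 20) = 119
  - Unaffected records: 83
  - Sum after Rule 1: 202
Step 2: Apply Rule 2 - Multiply all by 0.9
  - 202 × 0.9 = 181.8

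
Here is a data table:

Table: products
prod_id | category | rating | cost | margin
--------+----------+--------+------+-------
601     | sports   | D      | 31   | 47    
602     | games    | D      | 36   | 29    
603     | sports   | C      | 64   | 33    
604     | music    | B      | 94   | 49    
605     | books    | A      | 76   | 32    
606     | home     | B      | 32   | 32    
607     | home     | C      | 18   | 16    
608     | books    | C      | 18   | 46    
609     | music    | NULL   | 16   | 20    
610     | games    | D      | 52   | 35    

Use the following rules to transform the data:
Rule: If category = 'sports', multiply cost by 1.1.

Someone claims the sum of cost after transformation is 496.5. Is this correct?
No, the correct result is 446.5.

Step 1: Calculate the correct sum after transformation
Step 2: Apply multiplier 1.1 to records where category = 'sports'
Step 3: Correct result = 446.5
Step 4: Claimed result = 496.5
Step 5: 446.5 ≠ 496.5
Conclusion: The claimed result is incorrect. The correct answer is 446.5.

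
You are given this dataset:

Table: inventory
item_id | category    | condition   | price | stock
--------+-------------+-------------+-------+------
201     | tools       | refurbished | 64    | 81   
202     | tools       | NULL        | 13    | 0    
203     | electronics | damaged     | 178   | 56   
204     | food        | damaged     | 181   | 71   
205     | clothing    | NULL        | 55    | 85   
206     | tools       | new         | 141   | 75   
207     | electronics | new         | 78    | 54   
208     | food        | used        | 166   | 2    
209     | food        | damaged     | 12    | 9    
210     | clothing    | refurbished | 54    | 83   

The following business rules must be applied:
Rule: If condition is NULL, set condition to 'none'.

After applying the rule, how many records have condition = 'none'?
2

Step 1: Count records where condition IS NULL
Step 2: Found 2 records with NULL condition
Step 3: These records will have condition set to 'none'
Step 4: Records already having condition = 'none': 0
Step 5: Answer: 2 + 0 = 2 records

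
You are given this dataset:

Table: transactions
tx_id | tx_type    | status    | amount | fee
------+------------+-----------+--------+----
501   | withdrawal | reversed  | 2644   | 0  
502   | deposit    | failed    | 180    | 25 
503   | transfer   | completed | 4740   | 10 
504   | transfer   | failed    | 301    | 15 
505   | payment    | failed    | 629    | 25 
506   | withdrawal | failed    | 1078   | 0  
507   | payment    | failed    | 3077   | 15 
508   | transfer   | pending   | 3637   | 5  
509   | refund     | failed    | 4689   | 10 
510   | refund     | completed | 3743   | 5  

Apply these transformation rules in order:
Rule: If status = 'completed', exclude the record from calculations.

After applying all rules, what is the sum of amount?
16235

Step 1: Identify records where status = 'completed'
Step 2: The excluded records sum to 8483
Step 3: Original total amount = 24718
Step 4: Remaining total = 24718 - 8483 = 16235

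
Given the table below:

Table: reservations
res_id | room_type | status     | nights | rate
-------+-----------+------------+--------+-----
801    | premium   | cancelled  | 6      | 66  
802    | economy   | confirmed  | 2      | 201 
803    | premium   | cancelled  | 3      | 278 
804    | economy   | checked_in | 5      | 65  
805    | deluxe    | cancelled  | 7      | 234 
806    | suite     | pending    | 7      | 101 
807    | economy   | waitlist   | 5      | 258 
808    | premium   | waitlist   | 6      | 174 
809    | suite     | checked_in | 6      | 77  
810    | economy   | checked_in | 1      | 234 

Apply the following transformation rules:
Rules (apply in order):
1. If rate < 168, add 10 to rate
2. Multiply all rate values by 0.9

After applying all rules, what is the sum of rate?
1555.2

Step 1: Apply Rule 1 - Add 10 to records with rate < 168
  - 4 records affected: 309 + (4 × 10) = 349
  - Unaffected records: 1379
  - Sum after Rule 1: 1728
Step 2: Apply Rule 2 - Multiply all by 0.9
  - 1728 × 0.9 = 1555.2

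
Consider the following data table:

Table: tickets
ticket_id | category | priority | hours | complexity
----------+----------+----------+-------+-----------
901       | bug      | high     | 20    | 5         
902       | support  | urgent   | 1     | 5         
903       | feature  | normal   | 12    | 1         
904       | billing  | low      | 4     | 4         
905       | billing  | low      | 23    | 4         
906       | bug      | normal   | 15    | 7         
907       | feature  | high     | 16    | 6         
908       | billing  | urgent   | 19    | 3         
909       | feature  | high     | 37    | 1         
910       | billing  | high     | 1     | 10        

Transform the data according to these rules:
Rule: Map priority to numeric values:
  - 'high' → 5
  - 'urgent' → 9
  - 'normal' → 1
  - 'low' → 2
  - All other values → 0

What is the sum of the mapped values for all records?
44

Step 1: Apply mapping to each record
Step 2: Count by status:
  'high': 4 records × 5 = 20
  'urgent': 2 records × 9 = 18
  'normal': 2 records × 1 = 2
  'low': 2 records × 2 = 4
Step 3: Sum all mapped values = 44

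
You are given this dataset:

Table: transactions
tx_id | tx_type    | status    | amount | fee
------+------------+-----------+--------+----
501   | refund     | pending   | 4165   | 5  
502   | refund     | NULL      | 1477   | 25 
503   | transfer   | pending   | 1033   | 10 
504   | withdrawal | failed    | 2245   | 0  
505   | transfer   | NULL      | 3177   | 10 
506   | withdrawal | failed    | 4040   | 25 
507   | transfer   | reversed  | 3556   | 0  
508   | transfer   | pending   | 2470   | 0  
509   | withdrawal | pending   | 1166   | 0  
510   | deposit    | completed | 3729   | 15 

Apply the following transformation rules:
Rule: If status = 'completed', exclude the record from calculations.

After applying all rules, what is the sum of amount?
23329

Step 1: Identify records where status = 'completed'
Step 2: The excluded records sum to 3729
Step 3: Original total amount = 27058
Step 4: Remaining total = 27058 - 3729 = 23329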